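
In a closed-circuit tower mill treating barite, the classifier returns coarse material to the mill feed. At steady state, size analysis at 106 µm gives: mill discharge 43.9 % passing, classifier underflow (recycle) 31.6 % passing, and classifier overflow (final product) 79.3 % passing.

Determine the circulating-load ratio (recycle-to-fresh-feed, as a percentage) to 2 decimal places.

CL = 287.80 %

Classifier node, passing 106 µm:
Fd + Rd = Ru + Fo ⇒ R/F = (o−d)/(d−u)
r = (79.3 − 43.9)/(43.9 − 31.6) = 35.4/12.3 = 2.8780
CL = 100·r = 287.80 %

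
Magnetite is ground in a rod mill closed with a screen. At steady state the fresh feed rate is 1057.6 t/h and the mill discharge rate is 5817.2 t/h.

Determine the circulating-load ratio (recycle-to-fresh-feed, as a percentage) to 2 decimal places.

Discharge = new feed + return, hence
R = M − F = 5817.2 − 1057.6 = 4759.6 t/h
CL = 100·R/F = 100·4759.6/1057.6 = 450.04 %

CL = 450.04 %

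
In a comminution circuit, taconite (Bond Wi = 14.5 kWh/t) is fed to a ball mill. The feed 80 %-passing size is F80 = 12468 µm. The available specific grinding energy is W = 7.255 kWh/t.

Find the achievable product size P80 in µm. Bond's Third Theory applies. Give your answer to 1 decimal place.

W_Bond = 10·Wi·(1/√P₈₀ − 1/√F₈₀)
⇒ 1/√P80 = W/(10·Wi) + 1/√F80
  = 7.2550/(10·14.5) + 1/√12468 = 0.050034 + 0.008956 = 0.058990
P80 = (1/0.058990)² = 16.9520² = 287.37 µm

P80 = 287.4 µm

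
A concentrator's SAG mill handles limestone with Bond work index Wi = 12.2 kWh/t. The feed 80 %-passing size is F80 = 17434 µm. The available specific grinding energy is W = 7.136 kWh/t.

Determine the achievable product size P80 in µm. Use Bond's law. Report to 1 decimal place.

P80 = 229.1 µm

Bond:  W = 10 Wi (1/√P − 1/√F)
1/√P80 = 1/√F80 + W/(10·Wi)
  = 7.1360/(10·12.2) + 1/√17434 = 0.058492 + 0.007574 = 0.066065
P80 = (1/0.066065)² = 15.1365² = 229.11 µm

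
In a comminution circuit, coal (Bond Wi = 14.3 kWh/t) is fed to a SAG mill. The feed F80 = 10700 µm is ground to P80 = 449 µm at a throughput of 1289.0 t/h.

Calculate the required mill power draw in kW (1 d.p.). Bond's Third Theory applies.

Bond: W = 10·Wi·(1/√P80 − 1/√F80)
W = 10·14.3·(1/√449 − 1/√10700) = 10·14.3·(0.037526) = 5.3662 kWh/t
P_mill = W·ṁ = 5.3662·1289.0 = 6917.0 kW

P = 6917.0 kW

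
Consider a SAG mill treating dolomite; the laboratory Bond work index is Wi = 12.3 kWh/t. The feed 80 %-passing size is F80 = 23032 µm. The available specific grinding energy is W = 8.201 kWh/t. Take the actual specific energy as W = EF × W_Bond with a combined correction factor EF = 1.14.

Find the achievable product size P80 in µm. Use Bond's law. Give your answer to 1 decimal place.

P80 = 236.1 µm

W = 10 Wi (P80^-0.5 − F80^-0.5)
W_Bond = W / EF = 8.201 / 1.14 = 7.1939 kWh/t
1/√P80 = 1/√F80 + W_Bond/(10·Wi)
  = 7.1939/(10·12.3) + 1/√23032 = 0.058487 + 0.006589 = 0.065076
P80 = (1/0.065076)² = 15.3667² = 236.13 µm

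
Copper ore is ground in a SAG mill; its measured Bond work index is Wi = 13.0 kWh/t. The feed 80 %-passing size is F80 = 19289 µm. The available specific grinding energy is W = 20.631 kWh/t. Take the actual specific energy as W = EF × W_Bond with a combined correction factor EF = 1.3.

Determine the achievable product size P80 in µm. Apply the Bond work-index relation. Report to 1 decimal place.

P80 = 59.8 µm

Bond: W = 10·Wi·(1/√P80 − 1/√F80)
W_Bond = W / EF = 20.631 / 1.3 = 15.8700 kWh/t
P80^(−½) = W_Bond/(10 Wi) + F80^(−½)
  = 15.8700/(10·13.0) + 1/√19289 = 0.122077 + 0.007200 = 0.129277
P80 = (1/0.129277)² = 7.7353² = 59.84 µm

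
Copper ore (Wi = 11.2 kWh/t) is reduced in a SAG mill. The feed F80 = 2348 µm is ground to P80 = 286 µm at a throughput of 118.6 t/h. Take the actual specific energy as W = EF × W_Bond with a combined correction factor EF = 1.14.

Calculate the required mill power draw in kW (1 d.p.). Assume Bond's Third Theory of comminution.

P = 582.9 kW

W = 10 Wi (1/√P80 − 1/√F80)  [Bond]
W = 10·11.2·(1/√286 − 1/√2348) = 10·11.2·(0.038494) = 4.3113 kWh/t
Corrected W = EF·W_Bond = 1.14·4.3113 = 4.9149 kWh/t
Power = W × throughput = 4.9149 kWh/t × 118.6 t/h = 582.9 kW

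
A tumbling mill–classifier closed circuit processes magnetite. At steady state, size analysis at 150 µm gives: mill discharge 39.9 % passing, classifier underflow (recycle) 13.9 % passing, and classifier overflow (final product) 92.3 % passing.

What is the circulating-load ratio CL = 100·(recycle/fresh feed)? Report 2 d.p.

CL = 201.54 %

Mass balance on the −150 µm fraction:
d + r·d = r·u + o → r(d−u) = o−d
r = (92.3 − 39.9)/(39.9 − 13.9) = 52.4/26.0 = 2.0154
CL = 100·r = 201.54 %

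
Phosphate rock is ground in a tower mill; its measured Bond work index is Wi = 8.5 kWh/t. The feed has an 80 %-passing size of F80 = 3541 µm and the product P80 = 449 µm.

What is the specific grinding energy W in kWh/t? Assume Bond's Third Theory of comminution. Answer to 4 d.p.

W = 2.5830 kWh/t

W = 10 Wi / √P80 − 10 Wi / √F80
1/√449 = 0.047193;  1/√3541 = 0.016805
W = 10·8.5·(0.047193 − 0.016805) = 2.5830 kWh/t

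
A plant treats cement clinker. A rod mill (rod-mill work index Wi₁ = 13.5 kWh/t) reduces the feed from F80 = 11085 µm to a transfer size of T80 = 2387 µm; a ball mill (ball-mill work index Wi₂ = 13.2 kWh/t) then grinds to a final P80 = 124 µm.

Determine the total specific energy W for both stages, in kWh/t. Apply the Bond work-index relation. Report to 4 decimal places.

W = 10.6331 kWh/t

Bond: W = 10·Wi·(1/√P80 − 1/√F80)
Stage 1 (11085→2387 µm, Wi₁=13.5): W₁ = 10·13.5·(0.020468 − 0.009498) = 1.4809 kWh/t
Stage 2 (2387→124 µm, Wi₂=13.2): W₂ = 10·13.2·(0.089803 − 0.020468) = 9.1522 kWh/t
W = W₁ + W₂ = 1.4809 + 9.1522 = 10.6331 kWh/t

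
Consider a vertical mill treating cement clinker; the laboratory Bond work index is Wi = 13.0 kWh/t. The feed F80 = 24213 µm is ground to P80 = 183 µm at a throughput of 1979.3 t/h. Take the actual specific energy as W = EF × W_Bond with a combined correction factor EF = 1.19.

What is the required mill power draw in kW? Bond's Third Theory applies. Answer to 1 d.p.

P = 20667.0 kW

W = 10 Wi (P80^-0.5 − F80^-0.5)
W = 10·13.0·(1/√183 − 1/√24213) = 10·13.0·(0.067496) = 8.7744 kWh/t
Apply correction: 8.7744 × 1.19 = 10.4416 kWh/t
P = W·T = 10.4416·1979.3 = 20667.0 kW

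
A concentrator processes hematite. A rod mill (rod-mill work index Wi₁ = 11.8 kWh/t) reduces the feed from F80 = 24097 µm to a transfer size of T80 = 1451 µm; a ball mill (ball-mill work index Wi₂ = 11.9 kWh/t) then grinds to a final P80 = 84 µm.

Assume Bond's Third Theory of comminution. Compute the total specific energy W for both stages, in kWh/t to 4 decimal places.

W = 12.1976 kWh/t

Bond: W = 10·Wi·(1/√P80 − 1/√F80)
Stage 1 (24097→1451 µm, Wi₁=11.8): W₁ = 10·11.8·(0.026252 − 0.006442) = 2.3376 kWh/t
Stage 2 (1451→84 µm, Wi₂=11.9): W₂ = 10·11.9·(0.109109 − 0.026252) = 9.8599 kWh/t
W = W₁ + W₂ = 2.3376 + 9.8599 = 12.1976 kWh/t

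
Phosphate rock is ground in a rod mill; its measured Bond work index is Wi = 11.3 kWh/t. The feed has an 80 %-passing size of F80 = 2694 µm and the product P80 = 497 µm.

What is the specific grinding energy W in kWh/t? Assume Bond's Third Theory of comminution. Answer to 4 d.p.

W = 2.8916 kWh/t

Bond: W = 10·Wi·(1/√P80 − 1/√F80)
1/√497 = 0.044856;  1/√2694 = 0.019266
W = 10·11.3·(0.044856 − 0.019266) = 2.8916 kWh/t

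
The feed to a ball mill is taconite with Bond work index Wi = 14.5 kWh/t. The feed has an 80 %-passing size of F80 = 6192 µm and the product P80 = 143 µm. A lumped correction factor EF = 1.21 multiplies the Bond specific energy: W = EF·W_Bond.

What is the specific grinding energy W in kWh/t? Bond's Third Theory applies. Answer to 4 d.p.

W_Bond = 10·Wi·(1/√P₈₀ − 1/√F₈₀)
1/√143 = 0.083624;  1/√6192 = 0.012708
W = 10·14.5·(0.083624 − 0.012708) = 10.2828 kWh/t
With EF = 1.21: W = 10.2828·1.21 = 12.4422 kWh/t

W = 12.4422 kWh/t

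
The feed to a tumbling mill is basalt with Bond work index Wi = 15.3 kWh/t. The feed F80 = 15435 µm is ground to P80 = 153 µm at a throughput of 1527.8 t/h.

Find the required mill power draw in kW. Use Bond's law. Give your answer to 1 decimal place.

Bond: W = 10·Wi·(1/√P80 − 1/√F80)
W = 10·15.3·(1/√153 − 1/√15435) = 10·15.3·(0.072796) = 11.1378 kWh/t
Power = W × throughput = 11.1378 kWh/t × 1527.8 t/h = 17016.3 kW

P = 17016.3 kW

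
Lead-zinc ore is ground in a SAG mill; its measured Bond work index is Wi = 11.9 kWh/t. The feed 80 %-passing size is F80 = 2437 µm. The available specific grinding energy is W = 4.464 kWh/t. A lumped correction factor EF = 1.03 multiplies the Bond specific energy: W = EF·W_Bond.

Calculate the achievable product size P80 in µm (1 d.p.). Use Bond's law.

P80 = 311.3 µm

W = 10·Wi·(P80^(-½) − F80^(-½))
W_Bond = W / EF = 4.464 / 1.03 = 4.3340 kWh/t
⇒ 1/√P80 = W_Bond/(10 Wi) + 1/√F80
  = 4.3340/(10·11.9) + 1/√2437 = 0.036420 + 0.020257 = 0.056677
P80 = (1/0.056677)² = 17.6439² = 311.31 µm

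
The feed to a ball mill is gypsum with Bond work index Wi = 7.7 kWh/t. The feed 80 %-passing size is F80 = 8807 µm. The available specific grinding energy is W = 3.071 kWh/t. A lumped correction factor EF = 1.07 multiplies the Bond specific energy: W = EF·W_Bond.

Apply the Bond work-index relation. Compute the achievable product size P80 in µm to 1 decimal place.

P80 = 435.3 µm

W = 10·Wi·[P80^(−½) − F80^(−½)]
W_Bond = W / EF = 3.071 / 1.07 = 2.8701 kWh/t
P80^(−½) = W_Bond/(10 Wi) + F80^(−½)
  = 2.8701/(10·7.7) + 1/√8807 = 0.037274 + 0.010656 = 0.047930
P80 = (1/0.047930)² = 20.8639² = 435.30 µm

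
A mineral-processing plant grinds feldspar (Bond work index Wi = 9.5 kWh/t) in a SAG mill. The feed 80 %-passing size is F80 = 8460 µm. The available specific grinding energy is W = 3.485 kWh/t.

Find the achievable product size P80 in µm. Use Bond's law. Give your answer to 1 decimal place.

W = 10 Wi (1/√P80 − 1/√F80)  [Bond]
⇒ 1/√P80 = W/(10 Wi) + 1/√F80
  = 3.4850/(10·9.5) + 1/√8460 = 0.036684 + 0.010872 = 0.047556
P80 = (1/0.047556)² = 21.0277² = 442.16 µm

P80 = 442.2 µm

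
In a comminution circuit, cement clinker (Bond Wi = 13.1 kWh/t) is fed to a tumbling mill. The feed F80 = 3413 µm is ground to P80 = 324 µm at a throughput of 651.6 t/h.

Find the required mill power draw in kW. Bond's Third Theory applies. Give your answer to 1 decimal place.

W = 10 Wi (P80^-0.5 − F80^-0.5)
W = 10·13.1·(1/√324 − 1/√3413) = 10·13.1·(0.038438) = 5.0354 kWh/t
Mill draw = 5.0354 × 651.6 = 3281.1 kW

P = 3281.1 kW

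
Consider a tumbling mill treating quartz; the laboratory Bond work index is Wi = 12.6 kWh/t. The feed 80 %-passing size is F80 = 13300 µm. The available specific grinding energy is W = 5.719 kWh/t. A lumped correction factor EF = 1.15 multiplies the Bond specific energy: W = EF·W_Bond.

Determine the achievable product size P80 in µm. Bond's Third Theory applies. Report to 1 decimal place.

W = 10·Wi·(P80^(-½) − F80^(-½))
W_Bond = W / EF = 5.719 / 1.15 = 4.9730 kWh/t
⇒ 1/√P80 = W_Bond/(10 Wi) + 1/√F80
  = 4.9730/(10·12.6) + 1/√13300 = 0.039469 + 0.008671 = 0.048140
P80 = (1/0.048140)² = 20.7729² = 431.51 µm

P80 = 431.5 µm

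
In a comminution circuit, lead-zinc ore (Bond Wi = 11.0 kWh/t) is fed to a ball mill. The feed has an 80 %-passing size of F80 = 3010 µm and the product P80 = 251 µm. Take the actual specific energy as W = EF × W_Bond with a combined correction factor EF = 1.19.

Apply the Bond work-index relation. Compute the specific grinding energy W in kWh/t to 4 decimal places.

W = 5.8764 kWh/t

W = 10 Wi / √P80 − 10 Wi / √F80
1/√251 = 0.063119;  1/√3010 = 0.018227
W = 10·11.0·(0.063119 − 0.018227) = 4.9382 kWh/t
Apply correction: 4.9382 × 1.19 = 5.8764 kWh/t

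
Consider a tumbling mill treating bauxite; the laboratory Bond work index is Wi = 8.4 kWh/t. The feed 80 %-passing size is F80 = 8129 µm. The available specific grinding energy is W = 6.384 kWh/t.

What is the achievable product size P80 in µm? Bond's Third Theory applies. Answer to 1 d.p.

W = 10 Wi (P80^-0.5 − F80^-0.5)
⇒ 1/√P80 = W/(10·Wi) + 1/√F80
  = 6.3840/(10·8.4) + 1/√8129 = 0.076000 + 0.011091 = 0.087091
P80 = (1/0.087091)² = 11.4822² = 131.84 µm

P80 = 131.8 µm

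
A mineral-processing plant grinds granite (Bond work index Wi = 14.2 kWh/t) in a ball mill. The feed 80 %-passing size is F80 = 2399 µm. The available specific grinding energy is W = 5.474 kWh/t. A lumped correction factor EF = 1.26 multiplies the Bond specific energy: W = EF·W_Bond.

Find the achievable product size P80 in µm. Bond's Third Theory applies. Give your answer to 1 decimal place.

W = 10·Wi·(P80^(-½) − F80^(-½))
W_Bond = W / EF = 5.474 / 1.26 = 4.3444 kWh/t
⇒ 1/√P80 = W_Bond/(10 Wi) + 1/√F80
  = 4.3444/(10·14.2) + 1/√2399 = 0.030595 + 0.020417 = 0.051011
P80 = (1/0.051011)² = 19.6035² = 384.30 µm

P80 = 384.3 µm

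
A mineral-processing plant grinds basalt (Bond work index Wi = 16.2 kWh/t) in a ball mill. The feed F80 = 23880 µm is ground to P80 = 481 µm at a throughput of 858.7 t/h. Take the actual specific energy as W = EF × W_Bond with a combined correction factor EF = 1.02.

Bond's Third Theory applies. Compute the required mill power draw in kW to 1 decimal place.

P = 5551.5 kW

W = 10·Wi·[P80^(−½) − F80^(−½)]
W = 10·16.2·(1/√481 − 1/√23880) = 10·16.2·(0.039125) = 6.3382 kWh/t
Corrected W = EF·W_Bond = 1.02·6.3382 = 6.4650 kWh/t
P_mill = W·ṁ = 6.4650·858.7 = 5551.5 kW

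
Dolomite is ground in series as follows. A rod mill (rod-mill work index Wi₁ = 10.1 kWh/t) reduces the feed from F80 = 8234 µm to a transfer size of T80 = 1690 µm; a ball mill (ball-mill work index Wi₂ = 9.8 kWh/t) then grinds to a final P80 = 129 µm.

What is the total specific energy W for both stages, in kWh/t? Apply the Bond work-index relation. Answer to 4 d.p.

W = 7.5883 kWh/t

W = 10 Wi (P80^-0.5 − F80^-0.5)
Stage 1 (8234→1690 µm, Wi₁=10.1): W₁ = 10·10.1·(0.024325 − 0.011020) = 1.3438 kWh/t
Stage 2 (1690→129 µm, Wi₂=9.8): W₂ = 10·9.8·(0.088045 − 0.024325) = 6.2445 kWh/t
W = W₁ + W₂ = 1.3438 + 6.2445 = 7.5883 kWh/t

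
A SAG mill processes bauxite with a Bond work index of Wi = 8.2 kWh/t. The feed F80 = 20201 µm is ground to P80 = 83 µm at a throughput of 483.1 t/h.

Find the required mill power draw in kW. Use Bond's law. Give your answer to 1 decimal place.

Bond:  W = 10 Wi (1/√P − 1/√F)
W = 10·8.2·(1/√83 − 1/√20201) = 10·8.2·(0.102728) = 8.4237 kWh/t
Mill draw = 8.4237 × 483.1 = 4069.5 kW

P = 4069.5 kW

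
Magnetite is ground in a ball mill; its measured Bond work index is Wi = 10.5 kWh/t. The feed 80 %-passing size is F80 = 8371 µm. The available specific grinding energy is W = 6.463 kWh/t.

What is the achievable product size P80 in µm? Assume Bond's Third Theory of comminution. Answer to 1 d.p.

W = 10·Wi·(P80^(-½) − F80^(-½))
1/√P80 = 1/√F80 + W/(10·Wi)
  = 6.4630/(10·10.5) + 1/√8371 = 0.061552 + 0.010930 = 0.072482
P80 = (1/0.072482)² = 13.7965² = 190.34 µm

P80 = 190.3 µm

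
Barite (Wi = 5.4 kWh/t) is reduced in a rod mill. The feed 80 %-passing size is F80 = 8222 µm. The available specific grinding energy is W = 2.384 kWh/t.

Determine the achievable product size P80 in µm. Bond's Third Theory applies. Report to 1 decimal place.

P80 = 328.5 µm

W = 10 Wi / √P80 − 10 Wi / √F80
⇒ 1/√P80 = W/(10 Wi) + 1/√F80
  = 2.3840/(10·5.4) + 1/√8222 = 0.044148 + 0.011028 = 0.055177
P80 = (1/0.055177)² = 18.1237² = 328.47 µm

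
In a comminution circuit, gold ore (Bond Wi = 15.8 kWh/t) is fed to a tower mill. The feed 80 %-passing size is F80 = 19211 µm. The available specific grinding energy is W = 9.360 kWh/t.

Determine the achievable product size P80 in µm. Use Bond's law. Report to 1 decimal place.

Bond:  W = 10 Wi (1/√P − 1/√F)
⇒ 1/√P80 = W/(10 Wi) + 1/√F80
  = 9.3600/(10·15.8) + 1/√19211 = 0.059241 + 0.007215 = 0.066455
P80 = (1/0.066455)² = 15.0477² = 226.43 µm

P80 = 226.4 µm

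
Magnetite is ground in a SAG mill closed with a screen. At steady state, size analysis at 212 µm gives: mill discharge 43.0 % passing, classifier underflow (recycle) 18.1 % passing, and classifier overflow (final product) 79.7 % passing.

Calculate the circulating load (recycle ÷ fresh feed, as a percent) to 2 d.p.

Let r = R/F. Size balance at 212 µm:
d + r·d = r·u + o → r(d−u) = o−d
r = (79.7 − 43.0)/(43.0 − 18.1) = 36.7/24.9 = 1.4739
CL = 100·r = 147.39 %

CL = 147.39 %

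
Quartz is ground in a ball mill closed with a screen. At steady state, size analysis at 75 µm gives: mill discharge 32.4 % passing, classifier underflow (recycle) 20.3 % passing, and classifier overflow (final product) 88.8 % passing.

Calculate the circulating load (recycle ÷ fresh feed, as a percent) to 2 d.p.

Two-product formula at 75 µm:
d + r·d = r·u + o → r(d−u) = o−d
r = (88.8 − 32.4)/(32.4 − 20.3) = 56.4/12.1 = 4.6612
CL = 100·r = 466.12 %

CL = 466.12 %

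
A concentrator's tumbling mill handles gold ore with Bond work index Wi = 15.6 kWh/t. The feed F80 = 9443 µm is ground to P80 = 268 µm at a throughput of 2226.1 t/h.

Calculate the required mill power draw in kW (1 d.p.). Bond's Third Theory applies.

P = 17639.3 kW

Bond: W = 10·Wi·(1/√P80 − 1/√F80)
W = 10·15.6·(1/√268 − 1/√9443) = 10·15.6·(0.050794) = 7.9239 kWh/t
Power = W × throughput = 7.9239 kWh/t × 2226.1 t/h = 17639.3 kW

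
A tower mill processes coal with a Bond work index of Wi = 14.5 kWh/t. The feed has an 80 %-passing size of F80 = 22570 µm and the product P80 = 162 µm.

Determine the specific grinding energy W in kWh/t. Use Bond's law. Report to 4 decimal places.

W = 10.4271 kWh/t

W = 10 Wi / √P80 − 10 Wi / √F80
1/√162 = 0.078567;  1/√22570 = 0.006656
W = 10·14.5·(0.078567 − 0.006656) = 10.4271 kWh/t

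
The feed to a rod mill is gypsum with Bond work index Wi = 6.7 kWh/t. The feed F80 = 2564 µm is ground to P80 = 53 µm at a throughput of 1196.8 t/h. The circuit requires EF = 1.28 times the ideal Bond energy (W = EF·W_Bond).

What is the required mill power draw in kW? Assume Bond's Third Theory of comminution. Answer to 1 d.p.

W_Bond = 10·Wi·(1/√P₈₀ − 1/√F₈₀)
W = 10·6.7·(1/√53 − 1/√2564) = 10·6.7·(0.117612) = 7.8800 kWh/t
W_actual = 1.28 × 7.8800 = 10.0864 kWh/t
P_mill = W·ṁ = 10.0864·1196.8 = 12071.4 kW

P = 12071.4 kW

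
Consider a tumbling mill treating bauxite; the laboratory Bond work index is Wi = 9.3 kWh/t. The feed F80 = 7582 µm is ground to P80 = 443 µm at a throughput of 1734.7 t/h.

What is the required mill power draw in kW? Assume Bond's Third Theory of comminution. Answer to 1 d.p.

P = 5812.1 kW

Bond: W = 10·Wi·(1/√P80 − 1/√F80)
W = 10·9.3·(1/√443 − 1/√7582) = 10·9.3·(0.036027) = 3.3505 kWh/t
Mill draw = 3.3505 × 1734.7 = 5812.1 kW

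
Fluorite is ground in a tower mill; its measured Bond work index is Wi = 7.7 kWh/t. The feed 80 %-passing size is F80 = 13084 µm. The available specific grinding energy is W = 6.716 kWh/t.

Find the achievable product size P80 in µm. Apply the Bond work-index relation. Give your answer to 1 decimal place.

P80 = 108.6 µm

W = 10 Wi (1/√P80 − 1/√F80)  [Bond]
1/√P80 = 1/√F80 + W/(10·Wi)
  = 6.7160/(10·7.7) + 1/√13084 = 0.087221 + 0.008742 = 0.095963
P80 = (1/0.095963)² = 10.4207² = 108.59 µm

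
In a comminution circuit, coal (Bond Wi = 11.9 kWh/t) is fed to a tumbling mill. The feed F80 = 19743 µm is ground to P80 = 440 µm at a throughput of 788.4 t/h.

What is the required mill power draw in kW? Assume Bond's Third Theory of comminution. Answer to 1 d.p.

Bond:  W = 10 Wi (1/√P − 1/√F)
W = 10·11.9·(1/√440 − 1/√19743) = 10·11.9·(0.040556) = 4.8262 kWh/t
Mill draw = 4.8262 × 788.4 = 3805.0 kW

P = 3805.0 kW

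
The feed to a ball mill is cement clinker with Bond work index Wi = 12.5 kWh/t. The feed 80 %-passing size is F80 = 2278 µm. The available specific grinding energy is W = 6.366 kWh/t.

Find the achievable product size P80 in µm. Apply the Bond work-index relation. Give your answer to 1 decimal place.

P80 = 193.5 µm

W = 10·Wi·[P80^(−½) − F80^(−½)]
⇒ 1/√P80 = W/(10 Wi) + 1/√F80
  = 6.3660/(10·12.5) + 1/√2278 = 0.050928 + 0.020952 = 0.071880
P80 = (1/0.071880)² = 13.9121² = 193.55 µm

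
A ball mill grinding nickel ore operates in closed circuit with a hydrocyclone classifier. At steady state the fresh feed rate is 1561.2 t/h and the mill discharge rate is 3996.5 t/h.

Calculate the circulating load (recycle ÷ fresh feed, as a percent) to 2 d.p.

CL = 155.99 %

M = F + R at steady state, so:
R = M − F = 3996.5 − 1561.2 = 2435.3 t/h
CL = 100·R/F = 100·2435.3/1561.2 = 155.99 %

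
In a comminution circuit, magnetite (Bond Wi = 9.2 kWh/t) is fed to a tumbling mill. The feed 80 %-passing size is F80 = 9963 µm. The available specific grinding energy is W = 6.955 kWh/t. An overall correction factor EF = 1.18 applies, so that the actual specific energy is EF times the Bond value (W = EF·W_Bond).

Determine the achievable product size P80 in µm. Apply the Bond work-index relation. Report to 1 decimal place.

P80 = 182.2 µm

Bond: W = 10·Wi·(1/√P80 − 1/√F80)
W_Bond = W / EF = 6.955 / 1.18 = 5.8941 kWh/t
⇒ 1/√P80 = W_Bond/(10·Wi) + 1/√F80
  = 5.8941/(10·9.2) + 1/√9963 = 0.064066 + 0.010019 = 0.074085
P80 = (1/0.074085)² = 13.4981² = 182.20 µm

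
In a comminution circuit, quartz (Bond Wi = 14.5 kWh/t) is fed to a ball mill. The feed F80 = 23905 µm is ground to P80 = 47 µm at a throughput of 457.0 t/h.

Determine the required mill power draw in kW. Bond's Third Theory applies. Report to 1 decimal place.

P = 9237.2 kW

W = 10 Wi (1/√P80 − 1/√F80)  [Bond]
W = 10·14.5·(1/√47 − 1/√23905) = 10·14.5·(0.139397) = 20.2126 kWh/t
P = W·T = 20.2126·457.0 = 9237.2 kW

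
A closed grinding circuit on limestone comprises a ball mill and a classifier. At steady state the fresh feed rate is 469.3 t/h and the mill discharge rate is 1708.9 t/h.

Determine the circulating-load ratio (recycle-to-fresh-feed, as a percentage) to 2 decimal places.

CL = 264.14 %

Steady state: M = F + R.
R = M − F = 1708.9 − 469.3 = 1239.6 t/h
CL = 100·R/F = 100·1239.6/469.3 = 264.14 %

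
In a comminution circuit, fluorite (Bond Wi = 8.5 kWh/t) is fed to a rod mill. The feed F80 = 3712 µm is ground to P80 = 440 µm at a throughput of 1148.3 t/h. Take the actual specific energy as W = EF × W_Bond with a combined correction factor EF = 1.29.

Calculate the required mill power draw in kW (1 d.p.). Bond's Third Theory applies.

P = 3936.0 kW

W = 10 Wi (1/√P80 − 1/√F80)  [Bond]
W = 10·8.5·(1/√440 − 1/√3712) = 10·8.5·(0.031260) = 2.6571 kWh/t
Corrected W = EF·W_Bond = 1.29·2.6571 = 3.4276 kWh/t
Mill draw = 3.4276 × 1148.3 = 3936.0 kW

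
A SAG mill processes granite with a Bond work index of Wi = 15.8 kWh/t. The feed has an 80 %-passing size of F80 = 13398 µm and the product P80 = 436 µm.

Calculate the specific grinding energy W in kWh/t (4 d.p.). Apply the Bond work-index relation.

W = 6.2018 kWh/t

W = 10 Wi (1/√P80 − 1/√F80)  [Bond]
1/√436 = 0.047891;  1/√13398 = 0.008639
W = 10·15.8·(0.047891 − 0.008639) = 6.2018 kWh/t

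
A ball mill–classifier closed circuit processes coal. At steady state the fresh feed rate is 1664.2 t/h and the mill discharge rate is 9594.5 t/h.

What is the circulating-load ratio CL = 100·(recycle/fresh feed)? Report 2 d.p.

Steady state: M = F + R.
R = M − F = 9594.5 − 1664.2 = 7930.3 t/h
CL = 100·R/F = 100·7930.3/1664.2 = 476.52 %

CL = 476.52 %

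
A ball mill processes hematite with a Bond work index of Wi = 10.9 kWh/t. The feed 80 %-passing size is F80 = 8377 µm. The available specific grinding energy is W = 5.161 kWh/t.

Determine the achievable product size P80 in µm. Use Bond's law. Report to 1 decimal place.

P80 = 294.5 µm

W = 10 Wi (P80^-0.5 − F80^-0.5)
P80^-0.5 = F80^-0.5 + W/(10 Wi)
  = 5.1610/(10·10.9) + 1/√8377 = 0.047349 + 0.010926 = 0.058274
P80 = (1/0.058274)² = 17.1602² = 294.47 µm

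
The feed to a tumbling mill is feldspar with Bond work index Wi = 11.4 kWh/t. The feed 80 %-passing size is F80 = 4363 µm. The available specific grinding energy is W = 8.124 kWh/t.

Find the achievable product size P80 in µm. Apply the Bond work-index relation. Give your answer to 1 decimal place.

W_Bond = 10·Wi·(1/√P₈₀ − 1/√F₈₀)
P80^-0.5 = F80^-0.5 + W/(10 Wi)
  = 8.1240/(10·11.4) + 1/√4363 = 0.071263 + 0.015139 = 0.086403
P80 = (1/0.086403)² = 11.5737² = 133.95 µm

P80 = 134.0 µm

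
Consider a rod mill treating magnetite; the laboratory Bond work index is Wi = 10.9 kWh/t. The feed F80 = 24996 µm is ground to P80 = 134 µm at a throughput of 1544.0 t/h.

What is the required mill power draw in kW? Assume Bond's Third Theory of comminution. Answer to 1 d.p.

P = 13474.1 kW

W_Bond = 10·Wi·(1/√P₈₀ − 1/√F₈₀)
W = 10·10.9·(1/√134 − 1/√24996) = 10·10.9·(0.080062) = 8.7267 kWh/t
Power = W × throughput = 8.7267 kWh/t × 1544.0 t/h = 13474.1 kW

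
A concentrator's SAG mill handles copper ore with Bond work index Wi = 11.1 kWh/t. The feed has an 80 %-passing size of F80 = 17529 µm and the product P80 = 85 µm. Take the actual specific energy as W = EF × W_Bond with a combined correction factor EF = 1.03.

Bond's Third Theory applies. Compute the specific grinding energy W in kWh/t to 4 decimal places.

Bond:  W = 10 Wi (1/√P − 1/√F)
1/√85 = 0.108465;  1/√17529 = 0.007553
W = 10·11.1·(0.108465 − 0.007553) = 11.2013 kWh/t
W_actual = 1.03 × 11.2013 = 11.5373 kWh/t

W = 11.5373 kWh/t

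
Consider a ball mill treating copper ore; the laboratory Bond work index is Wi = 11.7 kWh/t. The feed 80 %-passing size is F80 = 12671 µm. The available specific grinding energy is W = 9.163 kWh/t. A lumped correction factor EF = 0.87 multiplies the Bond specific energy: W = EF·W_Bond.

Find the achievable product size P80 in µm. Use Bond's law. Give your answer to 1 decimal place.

P80 = 102.2 µm

W = 10·Wi·(P80^(-½) − F80^(-½))
W_Bond = W / EF = 9.163 / 0.87 = 10.5322 kWh/t
⇒ 1/√P80 = W_Bond/(10 Wi) + 1/√F80
  = 10.5322/(10·11.7) + 1/√12671 = 0.090019 + 0.008884 = 0.098902
P80 = (1/0.098902)² = 10.1110² = 102.23 µm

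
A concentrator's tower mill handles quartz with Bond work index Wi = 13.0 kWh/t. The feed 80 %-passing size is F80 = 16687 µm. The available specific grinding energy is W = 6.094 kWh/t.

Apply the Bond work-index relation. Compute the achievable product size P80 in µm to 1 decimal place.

P80 = 335.2 µm

W = 10·Wi·(P80^(-½) − F80^(-½))
1/√P80 = 1/√F80 + W/(10·Wi)
  = 6.0940/(10·13.0) + 1/√16687 = 0.046877 + 0.007741 = 0.054618
P80 = (1/0.054618)² = 18.3089² = 335.22 µm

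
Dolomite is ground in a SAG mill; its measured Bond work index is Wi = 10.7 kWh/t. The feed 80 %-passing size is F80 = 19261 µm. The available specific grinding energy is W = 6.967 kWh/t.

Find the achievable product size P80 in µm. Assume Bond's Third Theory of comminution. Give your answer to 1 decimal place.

P80 = 191.2 µm

Bond:  W = 10 Wi (1/√P − 1/√F)
⇒ 1/√P80 = W/(10 Wi) + 1/√F80
  = 6.9670/(10·10.7) + 1/√19261 = 0.065112 + 0.007205 = 0.072318
P80 = (1/0.072318)² = 13.8279² = 191.21 µm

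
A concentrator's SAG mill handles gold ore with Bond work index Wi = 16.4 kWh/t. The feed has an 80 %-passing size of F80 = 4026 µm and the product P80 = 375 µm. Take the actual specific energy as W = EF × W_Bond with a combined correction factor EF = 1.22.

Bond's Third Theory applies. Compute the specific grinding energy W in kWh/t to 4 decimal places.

W = 7.1788 kWh/t

W = 10 Wi (1/√P80 − 1/√F80)  [Bond]
1/√375 = 0.051640;  1/√4026 = 0.015760
W = 10·16.4·(0.051640 − 0.015760) = 5.8842 kWh/t
With EF = 1.22: W = 5.8842·1.22 = 7.1788 kWh/t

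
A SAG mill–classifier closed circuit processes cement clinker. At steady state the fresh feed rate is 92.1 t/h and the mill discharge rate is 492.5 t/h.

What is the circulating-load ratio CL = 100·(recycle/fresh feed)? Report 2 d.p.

CL = 434.74 %

Mill node: discharge = fresh + recycle.
R = M − F = 492.5 − 92.1 = 400.4 t/h
CL = 100·R/F = 100·400.4/92.1 = 434.74 %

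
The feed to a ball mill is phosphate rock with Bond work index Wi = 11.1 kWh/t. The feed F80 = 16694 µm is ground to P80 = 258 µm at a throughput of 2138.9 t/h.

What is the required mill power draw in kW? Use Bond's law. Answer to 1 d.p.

W = 10·Wi·[P80^(−½) − F80^(−½)]
W = 10·11.1·(1/√258 − 1/√16694) = 10·11.1·(0.054518) = 6.0515 kWh/t
Mill draw = 6.0515 × 2138.9 = 12943.5 kW

P = 12943.5 kW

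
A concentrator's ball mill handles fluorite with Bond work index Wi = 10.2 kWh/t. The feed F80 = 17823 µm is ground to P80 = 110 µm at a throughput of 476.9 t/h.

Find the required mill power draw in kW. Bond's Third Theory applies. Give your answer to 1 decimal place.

W = 10·Wi·(P80^(-½) − F80^(-½))
W = 10·10.2·(1/√110 − 1/√17823) = 10·10.2·(0.087856) = 8.9613 kWh/t
P = W·T = 8.9613·476.9 = 4273.6 kW

P = 4273.6 kW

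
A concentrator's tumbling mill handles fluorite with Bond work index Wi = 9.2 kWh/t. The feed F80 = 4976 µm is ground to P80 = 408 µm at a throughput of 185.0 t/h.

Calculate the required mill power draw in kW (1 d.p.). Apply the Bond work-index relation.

Bond:  W = 10 Wi (1/√P − 1/√F)
W = 10·9.2·(1/√408 − 1/√4976) = 10·9.2·(0.035331) = 3.2505 kWh/t
Mill draw = 3.2505 × 185.0 = 601.3 kW

P = 601.3 kW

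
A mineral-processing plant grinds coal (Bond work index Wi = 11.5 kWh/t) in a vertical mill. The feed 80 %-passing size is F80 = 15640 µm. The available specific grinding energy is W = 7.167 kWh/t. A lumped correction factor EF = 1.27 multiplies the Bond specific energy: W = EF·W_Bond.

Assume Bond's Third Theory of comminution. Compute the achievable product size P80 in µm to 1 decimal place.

Bond: W = 10·Wi·(1/√P80 − 1/√F80)
W_Bond = W / EF = 7.167 / 1.27 = 5.6433 kWh/t
1/√P80 = 1/√F80 + W_Bond/(10·Wi)
  = 5.6433/(10·11.5) + 1/√15640 = 0.049072 + 0.007996 = 0.057068
P80 = (1/0.057068)² = 17.5228² = 307.05 µm

P80 = 307.0 µm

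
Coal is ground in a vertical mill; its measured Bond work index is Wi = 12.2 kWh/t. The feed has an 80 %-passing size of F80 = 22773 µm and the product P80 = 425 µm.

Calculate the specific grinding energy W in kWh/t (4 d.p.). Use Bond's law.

W = 10 Wi (1/√P80 − 1/√F80)  [Bond]
1/√425 = 0.048507;  1/√22773 = 0.006627
W = 10·12.2·(0.048507 − 0.006627) = 5.1094 kWh/t

W = 5.1094 kWh/t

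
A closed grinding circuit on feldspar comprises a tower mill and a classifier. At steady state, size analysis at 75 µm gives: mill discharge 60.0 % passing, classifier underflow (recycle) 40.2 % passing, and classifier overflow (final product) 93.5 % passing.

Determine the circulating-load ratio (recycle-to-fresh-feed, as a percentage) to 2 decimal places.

Balance %-passing 75 µm (r = R/F):
(1+r)d = ru + o → r = (o−d)/(d−u)
r = (93.5 − 60.0)/(60.0 − 40.2) = 33.5/19.8 = 1.6919
CL = 100·r = 169.19 %

CL = 169.19 %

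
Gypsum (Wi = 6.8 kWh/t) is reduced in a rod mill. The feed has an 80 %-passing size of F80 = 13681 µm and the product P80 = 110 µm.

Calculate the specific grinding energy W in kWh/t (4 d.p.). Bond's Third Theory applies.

W = 10·Wi·(P80^(-½) − F80^(-½))
1/√110 = 0.095346;  1/√13681 = 0.008550
W = 10·6.8·(0.095346 − 0.008550) = 5.9022 kWh/t

W = 5.9022 kWh/t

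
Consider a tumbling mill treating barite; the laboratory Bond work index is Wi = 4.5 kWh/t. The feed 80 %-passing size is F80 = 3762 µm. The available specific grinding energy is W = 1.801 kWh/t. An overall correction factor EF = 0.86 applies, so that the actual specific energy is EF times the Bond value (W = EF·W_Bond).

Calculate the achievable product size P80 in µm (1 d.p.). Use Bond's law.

P80 = 253.2 µm

W = 10·Wi·(P80^(-½) − F80^(-½))
W_Bond = W / EF = 1.801 / 0.86 = 2.0942 kWh/t
P80^-0.5 = F80^-0.5 + W_Bond/(10 Wi)
  = 2.0942/(10·4.5) + 1/√3762 = 0.046537 + 0.016304 = 0.062841
P80 = (1/0.062841)² = 15.9131² = 253.23 µm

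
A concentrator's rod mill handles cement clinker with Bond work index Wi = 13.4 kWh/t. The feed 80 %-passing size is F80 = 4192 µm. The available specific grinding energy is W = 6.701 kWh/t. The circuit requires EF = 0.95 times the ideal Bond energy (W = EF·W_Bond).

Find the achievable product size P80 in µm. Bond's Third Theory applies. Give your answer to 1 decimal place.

P80 = 215.7 µm

Bond:  W = 10 Wi (1/√P − 1/√F)
W_Bond = W / EF = 6.701 / 0.95 = 7.0537 kWh/t
P80^(−½) = W_Bond/(10 Wi) + F80^(−½)
  = 7.0537/(10·13.4) + 1/√4192 = 0.052639 + 0.015445 = 0.068084
P80 = (1/0.068084)² = 14.6876² = 215.73 µm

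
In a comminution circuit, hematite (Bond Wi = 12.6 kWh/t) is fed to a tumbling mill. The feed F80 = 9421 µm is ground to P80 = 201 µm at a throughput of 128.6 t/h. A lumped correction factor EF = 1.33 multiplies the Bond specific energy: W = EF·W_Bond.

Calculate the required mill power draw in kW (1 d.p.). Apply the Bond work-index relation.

W = 10·Wi·(P80^(-½) − F80^(-½))
W = 10·12.6·(1/√201 − 1/√9421) = 10·12.6·(0.060232) = 7.5892 kWh/t
With EF = 1.33: W = 7.5892·1.33 = 10.0937 kWh/t
P = W·T = 10.0937·128.6 = 1298.0 kW

P = 1298.0 kW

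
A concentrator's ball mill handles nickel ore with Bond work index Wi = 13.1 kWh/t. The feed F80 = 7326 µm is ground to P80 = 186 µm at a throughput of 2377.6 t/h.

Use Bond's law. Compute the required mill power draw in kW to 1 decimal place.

P = 19198.8 kW

W = 10·Wi·(P80^(-½) − F80^(-½))
W = 10·13.1·(1/√186 − 1/√7326) = 10·13.1·(0.061640) = 8.0749 kWh/t
P = W·T = 8.0749·2377.6 = 19198.8 kW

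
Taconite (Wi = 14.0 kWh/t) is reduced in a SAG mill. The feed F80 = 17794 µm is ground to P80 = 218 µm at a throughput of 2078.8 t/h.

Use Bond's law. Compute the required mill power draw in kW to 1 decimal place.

Bond: W = 10·Wi·(1/√P80 − 1/√F80)
W = 10·14.0·(1/√218 − 1/√17794) = 10·14.0·(0.060232) = 8.4325 kWh/t
Mill draw = 8.4325 × 2078.8 = 17529.4 kW

P = 17529.4 kW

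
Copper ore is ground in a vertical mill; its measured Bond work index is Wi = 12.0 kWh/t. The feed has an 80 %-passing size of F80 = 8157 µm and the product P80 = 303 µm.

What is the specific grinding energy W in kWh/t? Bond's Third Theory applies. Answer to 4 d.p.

W = 5.5652 kWh/t

W = 10 Wi (1/√P80 − 1/√F80)  [Bond]
1/√303 = 0.057448;  1/√8157 = 0.011072
W = 10·12.0·(0.057448 − 0.011072) = 5.5652 kWh/t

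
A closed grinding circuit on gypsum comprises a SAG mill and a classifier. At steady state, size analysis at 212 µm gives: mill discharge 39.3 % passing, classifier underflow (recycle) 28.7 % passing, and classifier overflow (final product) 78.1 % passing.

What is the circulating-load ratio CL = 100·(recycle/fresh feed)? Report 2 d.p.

Two-product formula at 212 µm:
Fd + Rd = Ru + Fo ⇒ R/F = (o−d)/(d−u)
r = (78.1 − 39.3)/(39.3 − 28.7) = 38.8/10.6 = 3.6604
CL = 100·r = 366.04 %

CL = 366.04 %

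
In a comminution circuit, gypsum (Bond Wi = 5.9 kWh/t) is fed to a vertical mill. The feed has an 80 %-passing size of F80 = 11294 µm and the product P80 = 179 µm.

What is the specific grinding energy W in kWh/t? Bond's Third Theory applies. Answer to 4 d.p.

W_Bond = 10·Wi·(1/√P₈₀ − 1/√F₈₀)
1/√179 = 0.074744;  1/√11294 = 0.009410
W = 10·5.9·(0.074744 − 0.009410) = 3.8547 kWh/t

W = 3.8547 kWh/t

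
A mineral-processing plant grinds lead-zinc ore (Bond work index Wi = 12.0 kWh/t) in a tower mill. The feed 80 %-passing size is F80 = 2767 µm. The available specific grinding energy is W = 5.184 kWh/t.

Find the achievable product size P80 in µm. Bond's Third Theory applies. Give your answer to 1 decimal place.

W = 10 Wi (1/√P80 − 1/√F80)  [Bond]
⇒ 1/√P80 = W/(10 Wi) + 1/√F80
  = 5.1840/(10·12.0) + 1/√2767 = 0.043200 + 0.019011 = 0.062211
P80 = (1/0.062211)² = 16.0744² = 258.39 µm

P80 = 258.4 µm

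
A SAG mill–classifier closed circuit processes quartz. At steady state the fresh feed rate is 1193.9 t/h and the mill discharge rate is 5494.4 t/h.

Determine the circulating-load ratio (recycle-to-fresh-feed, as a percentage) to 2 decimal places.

Mill node: discharge = fresh + recycle.
R = M − F = 5494.4 − 1193.9 = 4300.5 t/h
CL = 100·R/F = 100·4300.5/1193.9 = 360.21 %

CL = 360.21 %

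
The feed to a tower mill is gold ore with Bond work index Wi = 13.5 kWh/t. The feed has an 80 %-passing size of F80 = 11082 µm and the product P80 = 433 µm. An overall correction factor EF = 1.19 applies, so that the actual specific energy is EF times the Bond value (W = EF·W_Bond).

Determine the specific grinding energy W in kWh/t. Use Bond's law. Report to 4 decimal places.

W_Bond = 10·Wi·(1/√P₈₀ − 1/√F₈₀)
1/√433 = 0.048057;  1/√11082 = 0.009499
W = 10·13.5·(0.048057 − 0.009499) = 5.2053 kWh/t
With EF = 1.19: W = 5.2053·1.19 = 6.1943 kWh/t

W = 6.1943 kWh/t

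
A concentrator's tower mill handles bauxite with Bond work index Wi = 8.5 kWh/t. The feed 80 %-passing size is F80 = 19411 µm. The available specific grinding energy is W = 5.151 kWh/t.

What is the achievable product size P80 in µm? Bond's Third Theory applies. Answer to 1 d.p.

Bond: W = 10·Wi·(1/√P80 − 1/√F80)
P80^(−½) = W/(10 Wi) + F80^(−½)
  = 5.1510/(10·8.5) + 1/√19411 = 0.060600 + 0.007178 = 0.067778
P80 = (1/0.067778)² = 14.7541² = 217.68 µm

P80 = 217.7 µm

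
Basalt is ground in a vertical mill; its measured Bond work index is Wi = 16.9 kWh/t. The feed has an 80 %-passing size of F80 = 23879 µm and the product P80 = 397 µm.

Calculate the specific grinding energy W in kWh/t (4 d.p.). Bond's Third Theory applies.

W = 10·Wi·(P80^(-½) − F80^(-½))
1/√397 = 0.050189;  1/√23879 = 0.006471
W = 10·16.9·(0.050189 − 0.006471) = 7.3882 kWh/t

W = 7.3882 kWh/t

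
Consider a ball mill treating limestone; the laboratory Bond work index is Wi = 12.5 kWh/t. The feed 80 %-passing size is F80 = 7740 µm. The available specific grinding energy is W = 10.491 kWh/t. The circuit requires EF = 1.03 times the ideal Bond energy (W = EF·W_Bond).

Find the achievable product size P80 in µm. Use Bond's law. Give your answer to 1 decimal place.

P80 = 116.0 µm

W_Bond = 10·Wi·(1/√P₈₀ − 1/√F₈₀)
W_Bond = W / EF = 10.491 / 1.03 = 10.1854 kWh/t
1/√P80 = 1/√F80 + W_Bond/(10·Wi)
  = 10.1854/(10·12.5) + 1/√7740 = 0.081483 + 0.011367 = 0.092850
P80 = (1/0.092850)² = 10.7701² = 115.99 µm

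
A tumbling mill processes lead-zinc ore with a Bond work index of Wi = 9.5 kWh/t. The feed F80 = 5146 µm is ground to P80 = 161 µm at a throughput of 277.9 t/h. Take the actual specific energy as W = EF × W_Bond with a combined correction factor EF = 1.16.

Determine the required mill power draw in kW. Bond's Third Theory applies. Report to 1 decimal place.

Bond: W = 10·Wi·(1/√P80 − 1/√F80)
W = 10·9.5·(1/√161 − 1/√5146) = 10·9.5·(0.064871) = 6.1627 kWh/t
With EF = 1.16: W = 6.1627·1.16 = 7.1488 kWh/t
P = W·T = 7.1488·277.9 = 1986.6 kW

P = 1986.6 kW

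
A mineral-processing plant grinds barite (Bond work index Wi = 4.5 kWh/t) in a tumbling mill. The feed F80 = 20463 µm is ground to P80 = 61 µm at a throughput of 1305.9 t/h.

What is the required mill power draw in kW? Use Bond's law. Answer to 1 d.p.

W = 10 Wi (P80^-0.5 − F80^-0.5)
W = 10·4.5·(1/√61 − 1/√20463) = 10·4.5·(0.121046) = 5.4471 kWh/t
Mill draw = 5.4471 × 1305.9 = 7113.3 kW

P = 7113.3 kW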